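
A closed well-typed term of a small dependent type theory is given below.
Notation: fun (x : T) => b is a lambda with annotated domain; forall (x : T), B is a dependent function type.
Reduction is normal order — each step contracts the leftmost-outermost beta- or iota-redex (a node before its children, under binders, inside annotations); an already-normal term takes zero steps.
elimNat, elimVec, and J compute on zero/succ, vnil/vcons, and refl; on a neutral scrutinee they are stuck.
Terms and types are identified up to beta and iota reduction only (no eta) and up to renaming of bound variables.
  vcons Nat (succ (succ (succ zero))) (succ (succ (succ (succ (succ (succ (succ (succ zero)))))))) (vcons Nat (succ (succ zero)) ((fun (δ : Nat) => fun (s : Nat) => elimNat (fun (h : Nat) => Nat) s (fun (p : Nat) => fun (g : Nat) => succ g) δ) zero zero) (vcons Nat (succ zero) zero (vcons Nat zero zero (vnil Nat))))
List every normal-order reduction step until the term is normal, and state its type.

normal-order reduction:
  vcons Nat (succ (succ (succ zero))) (succ (succ (succ (succ (succ (succ (succ (succ zero)))))))) (vcons Nat (succ (succ zero)) ((fun (δ : Nat) => fun (s : Nat) => elimNat (fun (h : Nat) => Nat) s (fun (p : Nat) => fun (g : Nat) => succ g) δ) zero zero) (vcons Nat (succ zero) zero (vcons Nat zero zero (vnil Nat))))
  ~> vcons Nat (succ (succ (succ zero))) (succ (succ (succ (succ (succ (succ (succ (succ zero)))))))) (vcons Nat (succ (succ zero)) ((fun (δ : Nat) => elimNat (fun (s : Nat) => Nat) δ (fun (h : Nat) => fun (p : Nat) => succ p) zero) zero) (vcons Nat (succ zero) zero (vcons Nat zero zero (vnil Nat))))
  ~> vcons Nat (succ (succ (succ zero))) (succ (succ (succ (succ (succ (succ (succ (succ zero)))))))) (vcons Nat (succ (succ zero)) (elimNat (fun (δ : Nat) => Nat) zero (fun (s : Nat) => fun (h : Nat) => succ h) zero) (vcons Nat (succ zero) zero (vcons Nat zero zero (vnil Nat))))
  ~> vcons Nat (succ (succ (succ zero))) (succ (succ (succ (succ (succ (succ (succ (succ zero)))))))) (vcons Nat (succ (succ zero)) zero (vcons Nat (succ zero) zero (vcons Nat zero zero (vnil Nat))))
inferred type:
  Vec Nat (succ (succ (succ (succ zero))))


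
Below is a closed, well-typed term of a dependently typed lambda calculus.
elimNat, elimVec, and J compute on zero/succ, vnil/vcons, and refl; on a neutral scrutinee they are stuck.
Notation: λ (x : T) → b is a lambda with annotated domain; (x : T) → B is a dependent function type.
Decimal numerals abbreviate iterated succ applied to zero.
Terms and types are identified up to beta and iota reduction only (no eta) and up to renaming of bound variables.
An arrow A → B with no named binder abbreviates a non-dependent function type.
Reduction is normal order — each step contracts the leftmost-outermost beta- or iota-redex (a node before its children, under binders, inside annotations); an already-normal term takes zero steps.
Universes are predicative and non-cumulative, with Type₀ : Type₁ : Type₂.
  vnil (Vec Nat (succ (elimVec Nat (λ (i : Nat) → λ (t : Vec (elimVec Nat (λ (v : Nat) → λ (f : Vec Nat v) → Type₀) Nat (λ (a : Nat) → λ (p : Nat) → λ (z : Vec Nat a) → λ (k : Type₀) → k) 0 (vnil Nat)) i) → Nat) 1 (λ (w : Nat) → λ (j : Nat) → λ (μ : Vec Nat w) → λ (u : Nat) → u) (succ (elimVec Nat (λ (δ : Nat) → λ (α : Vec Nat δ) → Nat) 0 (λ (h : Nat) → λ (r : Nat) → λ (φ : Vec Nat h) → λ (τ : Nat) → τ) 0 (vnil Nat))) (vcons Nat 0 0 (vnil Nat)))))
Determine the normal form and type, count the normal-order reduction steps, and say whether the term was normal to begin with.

reduced normal form:
  vnil (Vec Nat 2)
type:
  Vec (Vec Nat 2) 0
normal-order step count: 6
already normal: no
first redex: an elimVec iota-redex


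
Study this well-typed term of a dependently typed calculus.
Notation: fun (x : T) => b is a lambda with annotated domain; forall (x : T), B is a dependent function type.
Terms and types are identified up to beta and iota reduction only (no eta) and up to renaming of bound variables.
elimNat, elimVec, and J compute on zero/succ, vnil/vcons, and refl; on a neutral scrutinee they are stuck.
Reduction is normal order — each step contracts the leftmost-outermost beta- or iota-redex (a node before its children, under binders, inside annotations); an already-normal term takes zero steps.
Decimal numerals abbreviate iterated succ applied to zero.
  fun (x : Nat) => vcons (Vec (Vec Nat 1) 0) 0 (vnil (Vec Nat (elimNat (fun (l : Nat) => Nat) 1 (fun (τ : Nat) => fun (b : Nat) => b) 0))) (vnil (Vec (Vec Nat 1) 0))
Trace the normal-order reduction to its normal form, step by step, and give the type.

reduction (normal order):
  fun (x : Nat) => vcons (Vec (Vec Nat 1) 0) 0 (vnil (Vec Nat (elimNat (fun (l : Nat) => Nat) 1 (fun (τ : Nat) => fun (b : Nat) => b) 0))) (vnil (Vec (Vec Nat 1) 0))
  ~> fun (x : Nat) => vcons (Vec (Vec Nat 1) 0) 0 (vnil (Vec Nat 1)) (vnil (Vec (Vec Nat 1) 0))
inferred type:
  forall (x : Nat), Vec (Vec (Vec Nat 1) 0) 1


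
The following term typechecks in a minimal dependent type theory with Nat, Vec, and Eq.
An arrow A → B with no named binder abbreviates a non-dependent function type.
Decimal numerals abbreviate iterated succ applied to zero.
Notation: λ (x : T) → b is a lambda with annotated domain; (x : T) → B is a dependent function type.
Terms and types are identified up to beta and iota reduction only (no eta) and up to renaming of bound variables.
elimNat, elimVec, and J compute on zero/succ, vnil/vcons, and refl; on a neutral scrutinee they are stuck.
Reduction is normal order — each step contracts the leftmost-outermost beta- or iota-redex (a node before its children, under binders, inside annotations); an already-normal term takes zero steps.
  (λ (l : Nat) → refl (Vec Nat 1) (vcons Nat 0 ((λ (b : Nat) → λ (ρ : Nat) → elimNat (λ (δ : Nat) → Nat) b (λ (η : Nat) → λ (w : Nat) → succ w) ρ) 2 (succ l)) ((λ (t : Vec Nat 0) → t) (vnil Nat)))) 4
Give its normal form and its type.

normal form:
  refl (Vec Nat 1) (vcons Nat 0 7 (vnil Nat))
type:
  Eq (Vec Nat 1) (vcons Nat 0 7 (vnil Nat)) (vcons Nat 0 7 (vnil Nat))
observation: normalization takes exactly 20 steps under the normal-order strategy.


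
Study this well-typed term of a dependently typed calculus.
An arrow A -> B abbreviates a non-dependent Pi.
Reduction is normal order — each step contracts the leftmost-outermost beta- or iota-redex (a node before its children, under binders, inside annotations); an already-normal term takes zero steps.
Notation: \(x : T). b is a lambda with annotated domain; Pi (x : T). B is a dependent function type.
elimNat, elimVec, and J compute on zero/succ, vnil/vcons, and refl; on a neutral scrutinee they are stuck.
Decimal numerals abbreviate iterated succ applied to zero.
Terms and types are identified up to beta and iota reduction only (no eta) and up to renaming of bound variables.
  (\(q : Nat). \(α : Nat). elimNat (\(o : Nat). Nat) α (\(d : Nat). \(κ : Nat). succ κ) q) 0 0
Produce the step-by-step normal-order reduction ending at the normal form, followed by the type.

normal-order reduction:
  (\(q : Nat). \(α : Nat). elimNat (\(o : Nat). Nat) α (\(d : Nat). \(κ : Nat). succ κ) q) 0 0
  ~> (\(q : Nat). elimNat (\(α : Nat). Nat) q (\(o : Nat). \(d : Nat). succ d) 0) 0
  ~> elimNat (\(q : Nat). Nat) 0 (\(α : Nat). \(o : Nat). succ o) 0
  ~> 0
type:
  Nat


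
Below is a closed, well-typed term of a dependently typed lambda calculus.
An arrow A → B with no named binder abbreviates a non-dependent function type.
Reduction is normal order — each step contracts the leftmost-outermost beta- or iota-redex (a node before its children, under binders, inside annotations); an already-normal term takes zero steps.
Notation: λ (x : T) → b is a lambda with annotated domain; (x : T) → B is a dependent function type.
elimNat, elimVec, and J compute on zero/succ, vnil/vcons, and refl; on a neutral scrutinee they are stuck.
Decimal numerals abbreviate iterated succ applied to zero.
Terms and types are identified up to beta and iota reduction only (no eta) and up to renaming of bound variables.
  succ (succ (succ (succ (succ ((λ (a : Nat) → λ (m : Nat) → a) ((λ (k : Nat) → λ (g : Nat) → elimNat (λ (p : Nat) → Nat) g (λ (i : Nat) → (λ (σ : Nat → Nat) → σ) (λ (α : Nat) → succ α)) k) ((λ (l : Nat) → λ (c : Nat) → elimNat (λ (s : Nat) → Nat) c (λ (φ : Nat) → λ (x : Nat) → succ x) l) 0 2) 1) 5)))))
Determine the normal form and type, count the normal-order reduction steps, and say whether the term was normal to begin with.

reduced normal form:
  8
the term's type:
  Nat
normal-order step count: 15
already normal: no
first redex: a beta-redex


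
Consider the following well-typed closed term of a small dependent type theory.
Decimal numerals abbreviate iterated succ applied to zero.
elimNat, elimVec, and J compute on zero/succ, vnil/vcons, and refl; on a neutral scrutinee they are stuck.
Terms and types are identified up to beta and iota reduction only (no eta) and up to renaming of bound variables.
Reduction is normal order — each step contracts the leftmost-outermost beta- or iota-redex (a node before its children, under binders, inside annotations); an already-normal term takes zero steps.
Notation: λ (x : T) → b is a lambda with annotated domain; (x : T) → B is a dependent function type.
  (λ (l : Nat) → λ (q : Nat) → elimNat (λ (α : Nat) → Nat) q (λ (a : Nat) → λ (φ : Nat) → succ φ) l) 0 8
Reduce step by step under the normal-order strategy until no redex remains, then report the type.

normal-order reduction sequence:
  (λ (l : Nat) → λ (q : Nat) → elimNat (λ (α : Nat) → Nat) q (λ (a : Nat) → λ (φ : Nat) → succ φ) l) 0 8
  ~> (λ (l : Nat) → elimNat (λ (q : Nat) → Nat) l (λ (α : Nat) → λ (a : Nat) → succ a) 0) 8
  ~> elimNat (λ (l : Nat) → Nat) 8 (λ (q : Nat) → λ (α : Nat) → succ α) 0
  ~> 8
the term's type:
  Nat


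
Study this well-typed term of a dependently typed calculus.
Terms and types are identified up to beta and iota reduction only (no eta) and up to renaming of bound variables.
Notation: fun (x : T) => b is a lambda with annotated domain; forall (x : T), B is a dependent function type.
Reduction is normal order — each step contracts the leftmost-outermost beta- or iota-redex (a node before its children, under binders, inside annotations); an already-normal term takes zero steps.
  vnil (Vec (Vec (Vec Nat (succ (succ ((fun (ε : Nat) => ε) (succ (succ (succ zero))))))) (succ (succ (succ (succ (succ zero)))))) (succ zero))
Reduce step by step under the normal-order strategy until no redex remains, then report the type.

normal-order reduction sequence:
  vnil (Vec (Vec (Vec Nat (succ (succ ((fun (ε : Nat) => ε) (succ (succ (succ zero))))))) (succ (succ (succ (succ (succ zero)))))) (succ zero))
  ~> vnil (Vec (Vec (Vec Nat (succ (succ (succ (succ (succ zero)))))) (succ (succ (succ (succ (succ zero)))))) (succ zero))
type:
  Vec (Vec (Vec (Vec Nat (succ (succ (succ (succ (succ zero)))))) (succ (succ (succ (succ (succ zero)))))) (succ zero)) zero


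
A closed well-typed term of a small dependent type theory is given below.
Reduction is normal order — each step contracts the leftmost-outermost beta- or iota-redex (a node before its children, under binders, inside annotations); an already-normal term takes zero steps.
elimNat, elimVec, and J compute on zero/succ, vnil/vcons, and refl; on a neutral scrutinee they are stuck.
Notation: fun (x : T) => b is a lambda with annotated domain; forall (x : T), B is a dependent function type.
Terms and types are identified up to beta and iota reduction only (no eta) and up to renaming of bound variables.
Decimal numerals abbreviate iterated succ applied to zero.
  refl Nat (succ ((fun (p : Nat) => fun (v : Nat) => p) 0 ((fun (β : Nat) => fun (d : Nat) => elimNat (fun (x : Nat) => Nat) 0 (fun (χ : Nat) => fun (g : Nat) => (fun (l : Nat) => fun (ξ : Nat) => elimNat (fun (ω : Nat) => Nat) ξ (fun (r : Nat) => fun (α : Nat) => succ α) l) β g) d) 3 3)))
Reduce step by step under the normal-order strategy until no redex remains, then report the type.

normal-order reduction:
  refl Nat (succ ((fun (p : Nat) => fun (v : Nat) => p) 0 ((fun (β : Nat) => fun (d : Nat) => elimNat (fun (x : Nat) => Nat) 0 (fun (χ : Nat) => fun (g : Nat) => (fun (l : Nat) => fun (ξ : Nat) => elimNat (fun (ω : Nat) => Nat) ξ (fun (r : Nat) => fun (α : Nat) => succ α) l) β g) d) 3 3)))
  ~> refl Nat (succ ((fun (p : Nat) => 0) ((fun (v : Nat) => fun (β : Nat) => elimNat (fun (d : Nat) => Nat) 0 (fun (x : Nat) => fun (χ : Nat) => (fun (g : Nat) => fun (l : Nat) => elimNat (fun (ξ : Nat) => Nat) l (fun (ω : Nat) => fun (r : Nat) => succ r) g) v χ) β) 3 3)))
  ~> refl Nat 1
inferred type:
  Eq Nat 1 1


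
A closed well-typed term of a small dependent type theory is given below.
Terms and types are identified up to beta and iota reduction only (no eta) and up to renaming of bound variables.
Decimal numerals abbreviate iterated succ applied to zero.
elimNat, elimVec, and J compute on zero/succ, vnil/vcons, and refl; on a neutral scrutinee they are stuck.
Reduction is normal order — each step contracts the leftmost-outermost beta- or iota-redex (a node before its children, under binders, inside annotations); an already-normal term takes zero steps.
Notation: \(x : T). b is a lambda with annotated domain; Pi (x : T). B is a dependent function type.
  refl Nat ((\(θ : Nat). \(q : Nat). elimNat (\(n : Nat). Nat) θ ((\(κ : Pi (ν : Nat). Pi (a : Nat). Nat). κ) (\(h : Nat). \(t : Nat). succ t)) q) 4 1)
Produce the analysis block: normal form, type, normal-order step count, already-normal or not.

normal form:
  refl Nat 5
inferred type:
  Eq Nat 5 5
reduction steps (normal order): 7
term was already normal: no
first contracted redex: a beta-redex


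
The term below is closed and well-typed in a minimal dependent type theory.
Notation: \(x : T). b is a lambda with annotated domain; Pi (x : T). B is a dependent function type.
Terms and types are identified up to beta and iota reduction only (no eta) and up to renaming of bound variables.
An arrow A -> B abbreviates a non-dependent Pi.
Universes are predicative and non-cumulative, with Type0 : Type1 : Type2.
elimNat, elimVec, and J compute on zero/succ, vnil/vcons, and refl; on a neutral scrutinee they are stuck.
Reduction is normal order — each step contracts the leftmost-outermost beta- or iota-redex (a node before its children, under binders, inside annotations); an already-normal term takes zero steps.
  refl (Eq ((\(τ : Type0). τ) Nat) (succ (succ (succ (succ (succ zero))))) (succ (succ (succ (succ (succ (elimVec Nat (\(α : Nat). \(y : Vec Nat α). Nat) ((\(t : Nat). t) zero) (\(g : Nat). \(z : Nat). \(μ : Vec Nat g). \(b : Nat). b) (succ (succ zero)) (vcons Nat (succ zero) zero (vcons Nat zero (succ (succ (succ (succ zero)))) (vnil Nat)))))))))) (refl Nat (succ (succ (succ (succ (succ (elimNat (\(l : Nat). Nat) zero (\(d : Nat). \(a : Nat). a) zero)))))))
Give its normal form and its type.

normal form:
  refl (Eq Nat (succ (succ (succ (succ (succ zero))))) (succ (succ (succ (succ (succ zero)))))) (refl Nat (succ (succ (succ (succ (succ zero))))))
inferred type:
  Eq (Eq Nat (succ (succ (succ (succ (succ zero))))) (succ (succ (succ (succ (succ zero)))))) (refl Nat (succ (succ (succ (succ (succ zero)))))) (refl Nat (succ (succ (succ (succ (succ zero))))))
observation: the first redex contracted is a beta-redex; the normal form is reached in 14 normal-order steps.


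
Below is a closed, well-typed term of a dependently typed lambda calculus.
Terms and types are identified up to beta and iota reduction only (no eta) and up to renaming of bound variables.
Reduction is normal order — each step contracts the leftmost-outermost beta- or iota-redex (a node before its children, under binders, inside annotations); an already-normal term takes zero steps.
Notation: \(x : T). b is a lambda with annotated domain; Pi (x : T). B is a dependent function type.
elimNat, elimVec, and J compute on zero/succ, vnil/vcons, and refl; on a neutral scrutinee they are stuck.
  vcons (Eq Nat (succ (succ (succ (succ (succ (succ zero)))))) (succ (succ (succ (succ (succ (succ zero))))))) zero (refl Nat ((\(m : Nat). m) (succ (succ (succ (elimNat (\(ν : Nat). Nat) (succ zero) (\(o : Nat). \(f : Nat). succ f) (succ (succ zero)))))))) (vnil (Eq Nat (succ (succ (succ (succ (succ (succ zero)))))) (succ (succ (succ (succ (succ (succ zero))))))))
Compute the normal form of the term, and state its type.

reduced normal form:
  vcons (Eq Nat (succ (succ (succ (succ (succ (succ zero)))))) (succ (succ (succ (succ (succ (succ zero))))))) zero (refl Nat (succ (succ (succ (succ (succ (succ zero))))))) (vnil (Eq Nat (succ (succ (succ (succ (succ (succ zero)))))) (succ (succ (succ (succ (succ (succ zero))))))))
type:
  Vec (Eq Nat (succ (succ (succ (succ (succ (succ zero)))))) (succ (succ (succ (succ (succ (succ zero))))))) (succ zero)


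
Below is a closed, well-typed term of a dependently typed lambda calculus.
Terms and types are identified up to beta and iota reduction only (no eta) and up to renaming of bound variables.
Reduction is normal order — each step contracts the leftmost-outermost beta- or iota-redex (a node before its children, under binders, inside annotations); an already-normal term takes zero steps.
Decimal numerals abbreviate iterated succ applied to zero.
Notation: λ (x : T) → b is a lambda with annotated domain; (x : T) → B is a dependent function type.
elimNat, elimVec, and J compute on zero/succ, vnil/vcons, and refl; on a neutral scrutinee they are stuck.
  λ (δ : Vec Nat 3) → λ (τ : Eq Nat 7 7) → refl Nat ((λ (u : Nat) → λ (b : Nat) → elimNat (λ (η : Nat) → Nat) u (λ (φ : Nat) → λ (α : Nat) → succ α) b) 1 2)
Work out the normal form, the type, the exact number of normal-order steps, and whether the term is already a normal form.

normal form:
  λ (δ : Vec Nat 3) → λ (τ : Eq Nat 7 7) → refl Nat 3
the term's type:
  (δ : Vec Nat 3) → (τ : Eq Nat 7 7) → Eq Nat 3 3
steps to reach normal form (normal order): 9
term was already normal: no
first redex: a beta-redex


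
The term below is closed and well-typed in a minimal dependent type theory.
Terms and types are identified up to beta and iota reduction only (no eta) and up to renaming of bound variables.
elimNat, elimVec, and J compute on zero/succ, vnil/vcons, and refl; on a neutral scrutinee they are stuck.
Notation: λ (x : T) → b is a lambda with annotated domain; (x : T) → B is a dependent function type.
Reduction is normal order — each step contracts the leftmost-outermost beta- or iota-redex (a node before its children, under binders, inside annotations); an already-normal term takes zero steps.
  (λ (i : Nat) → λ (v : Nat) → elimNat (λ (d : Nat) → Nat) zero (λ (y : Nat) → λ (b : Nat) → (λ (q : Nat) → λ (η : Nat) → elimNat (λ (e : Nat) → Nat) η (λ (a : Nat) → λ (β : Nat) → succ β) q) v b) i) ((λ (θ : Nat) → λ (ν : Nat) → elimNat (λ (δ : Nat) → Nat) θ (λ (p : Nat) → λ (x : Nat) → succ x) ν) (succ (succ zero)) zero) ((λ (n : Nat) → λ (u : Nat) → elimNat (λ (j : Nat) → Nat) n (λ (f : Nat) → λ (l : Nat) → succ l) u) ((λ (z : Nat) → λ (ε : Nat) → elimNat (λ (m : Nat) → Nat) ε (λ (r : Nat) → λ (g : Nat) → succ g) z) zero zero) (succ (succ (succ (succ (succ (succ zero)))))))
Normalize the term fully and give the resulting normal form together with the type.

reduced normal form:
  succ (succ (succ (succ (succ (succ (succ (succ (succ (succ (succ (succ zero)))))))))))
inferred type:
  Nat


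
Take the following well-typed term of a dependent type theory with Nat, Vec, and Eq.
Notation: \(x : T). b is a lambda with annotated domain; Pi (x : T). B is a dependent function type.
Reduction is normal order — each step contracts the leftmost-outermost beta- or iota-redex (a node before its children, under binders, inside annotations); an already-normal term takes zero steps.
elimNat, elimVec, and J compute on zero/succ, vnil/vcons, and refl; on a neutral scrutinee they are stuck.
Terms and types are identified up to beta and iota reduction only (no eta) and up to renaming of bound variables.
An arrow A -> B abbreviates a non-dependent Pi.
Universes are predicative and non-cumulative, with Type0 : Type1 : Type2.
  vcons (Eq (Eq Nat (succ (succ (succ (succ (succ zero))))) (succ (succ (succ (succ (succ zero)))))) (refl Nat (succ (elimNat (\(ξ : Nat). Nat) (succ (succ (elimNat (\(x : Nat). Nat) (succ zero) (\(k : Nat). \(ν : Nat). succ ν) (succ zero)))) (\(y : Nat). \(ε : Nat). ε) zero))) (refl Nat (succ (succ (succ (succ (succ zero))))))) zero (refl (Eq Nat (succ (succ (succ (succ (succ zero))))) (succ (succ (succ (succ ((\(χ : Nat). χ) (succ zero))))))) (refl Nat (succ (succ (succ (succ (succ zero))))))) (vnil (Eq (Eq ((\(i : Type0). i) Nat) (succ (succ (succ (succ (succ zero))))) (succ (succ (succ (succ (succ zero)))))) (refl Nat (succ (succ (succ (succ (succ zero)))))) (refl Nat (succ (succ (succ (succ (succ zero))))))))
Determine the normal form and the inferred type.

resulting normal form:
  vcons (Eq (Eq Nat (succ (succ (succ (succ (succ zero))))) (succ (succ (succ (succ (succ zero)))))) (refl Nat (succ (succ (succ (succ (succ zero)))))) (refl Nat (succ (succ (succ (succ (succ zero))))))) zero (refl (Eq Nat (succ (succ (succ (succ (succ zero))))) (succ (succ (succ (succ (succ zero)))))) (refl Nat (succ (succ (succ (succ (succ zero))))))) (vnil (Eq (Eq Nat (succ (succ (succ (succ (succ zero))))) (succ (succ (succ (succ (succ zero)))))) (refl Nat (succ (succ (succ (succ (succ zero)))))) (refl Nat (succ (succ (succ (succ (succ zero))))))))
type:
  Vec (Eq (Eq Nat (succ (succ (succ (succ (succ zero))))) (succ (succ (succ (succ (succ zero)))))) (refl Nat (succ (succ (succ (succ (succ zero)))))) (refl Nat (succ (succ (succ (succ (succ zero))))))) (succ zero)
observation: contracting an elimNat iota-redex first, the term normalizes in 7 steps.


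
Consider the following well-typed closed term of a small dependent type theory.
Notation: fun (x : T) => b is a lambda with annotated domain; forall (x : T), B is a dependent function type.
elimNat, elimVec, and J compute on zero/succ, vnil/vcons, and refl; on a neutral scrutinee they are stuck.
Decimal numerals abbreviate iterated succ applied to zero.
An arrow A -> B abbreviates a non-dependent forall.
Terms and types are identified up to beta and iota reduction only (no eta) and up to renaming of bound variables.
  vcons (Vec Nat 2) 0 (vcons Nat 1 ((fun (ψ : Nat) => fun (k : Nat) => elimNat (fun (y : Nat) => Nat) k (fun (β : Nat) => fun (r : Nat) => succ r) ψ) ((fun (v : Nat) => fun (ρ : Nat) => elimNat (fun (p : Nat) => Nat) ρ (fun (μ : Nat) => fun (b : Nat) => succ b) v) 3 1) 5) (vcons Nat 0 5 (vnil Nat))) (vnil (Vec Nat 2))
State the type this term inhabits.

the term's type:
  Vec (Vec Nat 2) 1


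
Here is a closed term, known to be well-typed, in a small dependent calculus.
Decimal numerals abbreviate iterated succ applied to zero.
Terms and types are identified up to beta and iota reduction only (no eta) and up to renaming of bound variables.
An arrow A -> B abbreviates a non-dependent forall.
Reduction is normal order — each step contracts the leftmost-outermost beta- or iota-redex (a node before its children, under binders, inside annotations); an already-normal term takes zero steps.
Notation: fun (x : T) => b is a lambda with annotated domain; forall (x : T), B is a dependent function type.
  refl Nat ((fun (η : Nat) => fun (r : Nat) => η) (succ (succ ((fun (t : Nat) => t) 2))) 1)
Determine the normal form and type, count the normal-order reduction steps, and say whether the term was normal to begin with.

normal form:
  refl Nat 4
inferred type:
  Eq Nat 4 4
normal-order step count: 3
already normal: no
first contracted redex: a beta-redex


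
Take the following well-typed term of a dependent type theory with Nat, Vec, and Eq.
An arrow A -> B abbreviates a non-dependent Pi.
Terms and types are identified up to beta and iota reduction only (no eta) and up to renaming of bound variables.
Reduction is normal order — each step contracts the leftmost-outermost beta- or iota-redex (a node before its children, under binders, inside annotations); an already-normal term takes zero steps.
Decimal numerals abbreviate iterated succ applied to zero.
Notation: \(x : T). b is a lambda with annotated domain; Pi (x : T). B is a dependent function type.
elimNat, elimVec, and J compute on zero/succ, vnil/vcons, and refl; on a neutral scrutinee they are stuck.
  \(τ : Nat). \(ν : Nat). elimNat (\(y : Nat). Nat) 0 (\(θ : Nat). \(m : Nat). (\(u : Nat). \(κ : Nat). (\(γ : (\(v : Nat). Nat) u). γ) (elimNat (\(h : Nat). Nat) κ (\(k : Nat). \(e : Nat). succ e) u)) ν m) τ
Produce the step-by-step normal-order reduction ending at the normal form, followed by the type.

normal-order reduction sequence:
  \(τ : Nat). \(ν : Nat). elimNat (\(y : Nat). Nat) 0 (\(θ : Nat). \(m : Nat). (\(u : Nat). \(κ : Nat). (\(γ : (\(v : Nat). Nat) u). γ) (elimNat (\(h : Nat). Nat) κ (\(k : Nat). \(e : Nat). succ e) u)) ν m) τ
  ~> \(τ : Nat). \(ν : Nat). elimNat (\(y : Nat). Nat) 0 (\(θ : Nat). \(m : Nat). (\(u : Nat). (\(κ : (\(γ : Nat). Nat) ν). κ) (elimNat (\(v : Nat). Nat) u (\(h : Nat). \(k : Nat). succ k) ν)) m) τ
  ~> \(τ : Nat). \(ν : Nat). elimNat (\(y : Nat). Nat) 0 (\(θ : Nat). \(m : Nat). (\(u : (\(κ : Nat). Nat) ν). u) (elimNat (\(γ : Nat). Nat) m (\(v : Nat). \(h : Nat). succ h) ν)) τ
  ~> \(τ : Nat). \(ν : Nat). elimNat (\(y : Nat). Nat) 0 (\(θ : Nat). \(m : Nat). elimNat (\(u : Nat). Nat) m (\(κ : Nat). \(γ : Nat). succ γ) ν) τ
type:
  Nat -> Nat -> Nat


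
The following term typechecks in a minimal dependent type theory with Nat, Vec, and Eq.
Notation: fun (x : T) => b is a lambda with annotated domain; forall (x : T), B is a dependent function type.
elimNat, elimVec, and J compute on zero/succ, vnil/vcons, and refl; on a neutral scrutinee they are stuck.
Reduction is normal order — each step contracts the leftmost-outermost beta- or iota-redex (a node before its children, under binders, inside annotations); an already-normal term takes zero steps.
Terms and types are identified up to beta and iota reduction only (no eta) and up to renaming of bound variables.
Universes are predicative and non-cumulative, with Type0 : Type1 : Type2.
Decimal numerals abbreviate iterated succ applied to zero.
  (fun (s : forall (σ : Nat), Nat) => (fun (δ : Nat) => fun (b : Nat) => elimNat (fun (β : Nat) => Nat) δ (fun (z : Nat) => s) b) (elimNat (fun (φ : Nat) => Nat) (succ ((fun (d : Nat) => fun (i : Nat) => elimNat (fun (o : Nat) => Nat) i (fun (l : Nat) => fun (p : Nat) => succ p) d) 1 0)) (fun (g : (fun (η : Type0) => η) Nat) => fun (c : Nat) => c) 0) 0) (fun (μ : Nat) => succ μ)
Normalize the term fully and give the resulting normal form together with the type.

normal form:
  2
type:
  Nat


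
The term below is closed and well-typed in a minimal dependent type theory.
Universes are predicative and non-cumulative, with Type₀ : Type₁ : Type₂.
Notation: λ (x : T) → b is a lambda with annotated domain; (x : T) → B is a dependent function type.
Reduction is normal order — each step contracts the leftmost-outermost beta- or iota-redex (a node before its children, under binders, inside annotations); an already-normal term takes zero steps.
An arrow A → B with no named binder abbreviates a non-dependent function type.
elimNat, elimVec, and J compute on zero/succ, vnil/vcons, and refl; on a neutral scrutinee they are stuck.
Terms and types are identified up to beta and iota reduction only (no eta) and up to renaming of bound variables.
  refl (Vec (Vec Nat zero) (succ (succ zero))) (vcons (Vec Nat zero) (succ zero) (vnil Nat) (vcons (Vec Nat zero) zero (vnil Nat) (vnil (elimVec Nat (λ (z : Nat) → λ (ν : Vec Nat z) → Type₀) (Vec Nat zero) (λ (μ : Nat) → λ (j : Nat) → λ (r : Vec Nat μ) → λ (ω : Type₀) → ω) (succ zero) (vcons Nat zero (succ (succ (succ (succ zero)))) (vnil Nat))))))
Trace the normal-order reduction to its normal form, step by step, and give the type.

reduction (normal order):
  refl (Vec (Vec Nat zero) (succ (succ zero))) (vcons (Vec Nat zero) (succ zero) (vnil Nat) (vcons (Vec Nat zero) zero (vnil Nat) (vnil (elimVec Nat (λ (z : Nat) → λ (ν : Vec Nat z) → Type₀) (Vec Nat zero) (λ (μ : Nat) → λ (j : Nat) → λ (r : Vec Nat μ) → λ (ω : Type₀) → ω) (succ zero) (vcons Nat zero (succ (succ (succ (succ zero)))) (vnil Nat))))))
  ~> refl (Vec (Vec Nat zero) (succ (succ zero))) (vcons (Vec Nat zero) (succ zero) (vnil Nat) (vcons (Vec Nat zero) zero (vnil Nat) (vnil ((λ (z : Nat) → λ (ν : Nat) → λ (μ : Vec Nat z) → λ (j : Type₀) → j) zero (succ (succ (succ (succ zero)))) (vnil Nat) (elimVec Nat (λ (r : Nat) → λ (ω : Vec Nat r) → Type₀) (Vec Nat zero) (λ (σ : Nat) → λ (m : Nat) → λ (ξ : Vec Nat σ) → λ (γ : Type₀) → γ) zero (vnil Nat))))))
  ~> refl (Vec (Vec Nat zero) (succ (succ zero))) (vcons (Vec Nat zero) (succ zero) (vnil Nat) (vcons (Vec Nat zero) zero (vnil Nat) (vnil ((λ (z : Nat) → λ (ν : Vec Nat zero) → λ (μ : Type₀) → μ) (succ (succ (succ (succ zero)))) (vnil Nat) (elimVec Nat (λ (j : Nat) → λ (r : Vec Nat j) → Type₀) (Vec Nat zero) (λ (ω : Nat) → λ (σ : Nat) → λ (m : Vec Nat ω) → λ (ξ : Type₀) → ξ) zero (vnil Nat))))))
  ~> refl (Vec (Vec Nat zero) (succ (succ zero))) (vcons (Vec Nat zero) (succ zero) (vnil Nat) (vcons (Vec Nat zero) zero (vnil Nat) (vnil ((λ (z : Vec Nat zero) → λ (ν : Type₀) → ν) (vnil Nat) (elimVec Nat (λ (μ : Nat) → λ (j : Vec Nat μ) → Type₀) (Vec Nat zero) (λ (r : Nat) → λ (ω : Nat) → λ (σ : Vec Nat r) → λ (m : Type₀) → m) zero (vnil Nat))))))
  ~> refl (Vec (Vec Nat zero) (succ (succ zero))) (vcons (Vec Nat zero) (succ zero) (vnil Nat) (vcons (Vec Nat zero) zero (vnil Nat) (vnil ((λ (z : Type₀) → z) (elimVec Nat (λ (ν : Nat) → λ (μ : Vec Nat ν) → Type₀) (Vec Nat zero) (λ (j : Nat) → λ (r : Nat) → λ (ω : Vec Nat j) → λ (σ : Type₀) → σ) zero (vnil Nat))))))
  ~> refl (Vec (Vec Nat zero) (succ (succ zero))) (vcons (Vec Nat zero) (succ zero) (vnil Nat) (vcons (Vec Nat zero) zero (vnil Nat) (vnil (elimVec Nat (λ (z : Nat) → λ (ν : Vec Nat z) → Type₀) (Vec Nat zero) (λ (μ : Nat) → λ (j : Nat) → λ (r : Vec Nat μ) → λ (ω : Type₀) → ω) zero (vnil Nat)))))
  ~> refl (Vec (Vec Nat zero) (succ (succ zero))) (vcons (Vec Nat zero) (succ zero) (vnil Nat) (vcons (Vec Nat zero) zero (vnil Nat) (vnil (Vec Nat zero))))
the term's type:
  Eq (Vec (Vec Nat zero) (succ (succ zero))) (vcons (Vec Nat zero) (succ zero) (vnil Nat) (vcons (Vec Nat zero) zero (vnil Nat) (vnil (Vec Nat zero)))) (vcons (Vec Nat zero) (succ zero) (vnil Nat) (vcons (Vec Nat zero) zero (vnil Nat) (vnil (Vec Nat zero))))


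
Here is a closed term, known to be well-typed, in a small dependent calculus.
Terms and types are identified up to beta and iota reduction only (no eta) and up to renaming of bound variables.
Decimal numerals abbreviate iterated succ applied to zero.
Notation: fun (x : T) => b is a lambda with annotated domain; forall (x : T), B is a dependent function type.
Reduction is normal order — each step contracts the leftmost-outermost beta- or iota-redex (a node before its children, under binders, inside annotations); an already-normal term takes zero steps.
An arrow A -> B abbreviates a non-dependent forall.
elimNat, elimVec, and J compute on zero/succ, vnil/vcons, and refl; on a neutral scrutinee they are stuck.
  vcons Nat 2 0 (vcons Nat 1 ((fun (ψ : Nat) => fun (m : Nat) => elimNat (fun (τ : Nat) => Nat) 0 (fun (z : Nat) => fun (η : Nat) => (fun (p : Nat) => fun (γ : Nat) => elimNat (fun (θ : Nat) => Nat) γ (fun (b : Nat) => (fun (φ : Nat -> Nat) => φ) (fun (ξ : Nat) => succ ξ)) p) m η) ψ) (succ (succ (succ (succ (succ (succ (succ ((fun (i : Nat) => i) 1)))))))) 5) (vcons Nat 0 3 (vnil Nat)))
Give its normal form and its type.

normal form:
  vcons Nat 2 0 (vcons Nat 1 40 (vcons Nat 0 3 (vnil Nat)))
inferred type:
  Vec Nat 3


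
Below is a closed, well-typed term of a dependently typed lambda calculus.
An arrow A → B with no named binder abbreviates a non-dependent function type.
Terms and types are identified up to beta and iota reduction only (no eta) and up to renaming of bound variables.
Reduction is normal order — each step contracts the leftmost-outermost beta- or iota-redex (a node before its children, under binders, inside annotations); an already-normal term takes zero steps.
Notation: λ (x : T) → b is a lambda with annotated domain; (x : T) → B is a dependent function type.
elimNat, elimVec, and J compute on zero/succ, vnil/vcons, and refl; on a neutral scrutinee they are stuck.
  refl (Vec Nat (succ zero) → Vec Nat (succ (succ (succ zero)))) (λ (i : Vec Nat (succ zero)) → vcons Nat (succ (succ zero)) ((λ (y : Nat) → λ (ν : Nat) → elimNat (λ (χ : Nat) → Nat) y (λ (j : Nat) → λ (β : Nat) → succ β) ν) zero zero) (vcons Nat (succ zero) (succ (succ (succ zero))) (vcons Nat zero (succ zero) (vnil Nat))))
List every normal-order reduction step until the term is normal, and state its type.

normal-order reduction:
  refl (Vec Nat (succ zero) → Vec Nat (succ (succ (succ zero)))) (λ (i : Vec Nat (succ zero)) → vcons Nat (succ (succ zero)) ((λ (y : Nat) → λ (ν : Nat) → elimNat (λ (χ : Nat) → Nat) y (λ (j : Nat) → λ (β : Nat) → succ β) ν) zero zero) (vcons Nat (succ zero) (succ (succ (succ zero))) (vcons Nat zero (succ zero) (vnil Nat))))
  ~> refl (Vec Nat (succ zero) → Vec Nat (succ (succ (succ zero)))) (λ (i : Vec Nat (succ zero)) → vcons Nat (succ (succ zero)) ((λ (y : Nat) → elimNat (λ (ν : Nat) → Nat) zero (λ (χ : Nat) → λ (j : Nat) → succ j) y) zero) (vcons Nat (succ zero) (succ (succ (succ zero))) (vcons Nat zero (succ zero) (vnil Nat))))
  ~> refl (Vec Nat (succ zero) → Vec Nat (succ (succ (succ zero)))) (λ (i : Vec Nat (succ zero)) → vcons Nat (succ (succ zero)) (elimNat (λ (y : Nat) → Nat) zero (λ (ν : Nat) → λ (χ : Nat) → succ χ) zero) (vcons Nat (succ zero) (succ (succ (succ zero))) (vcons Nat zero (succ zero) (vnil Nat))))
  ~> refl (Vec Nat (succ zero) → Vec Nat (succ (succ (succ zero)))) (λ (i : Vec Nat (succ zero)) → vcons Nat (succ (succ zero)) zero (vcons Nat (succ zero) (succ (succ (succ zero))) (vcons Nat zero (succ zero) (vnil Nat))))
type:
  Eq (Vec Nat (succ zero) → Vec Nat (succ (succ (succ zero)))) (λ (i : Vec Nat (succ zero)) → vcons Nat (succ (succ zero)) zero (vcons Nat (succ zero) (succ (succ (succ zero))) (vcons Nat zero (succ zero) (vnil Nat)))) (λ (y : Vec Nat (succ zero)) → vcons Nat (succ (succ zero)) zero (vcons Nat (succ zero) (succ (succ (succ zero))) (vcons Nat zero (succ zero) (vnil Nat))))


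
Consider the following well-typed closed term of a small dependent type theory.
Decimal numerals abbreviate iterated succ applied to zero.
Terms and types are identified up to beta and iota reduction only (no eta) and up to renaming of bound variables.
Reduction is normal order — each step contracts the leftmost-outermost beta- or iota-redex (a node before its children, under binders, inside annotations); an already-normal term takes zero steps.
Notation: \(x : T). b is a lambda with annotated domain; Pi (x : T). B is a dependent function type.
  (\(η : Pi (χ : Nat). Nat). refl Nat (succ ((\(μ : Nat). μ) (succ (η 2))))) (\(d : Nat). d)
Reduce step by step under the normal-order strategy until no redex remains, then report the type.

normal-order reduction:
  (\(η : Pi (χ : Nat). Nat). refl Nat (succ ((\(μ : Nat). μ) (succ (η 2))))) (\(d : Nat). d)
  ~> refl Nat (succ ((\(η : Nat). η) (succ ((\(χ : Nat). χ) 2))))
  ~> refl Nat (succ (succ ((\(η : Nat). η) 2)))
  ~> refl Nat 4
the term's type:
  Eq Nat 4 4


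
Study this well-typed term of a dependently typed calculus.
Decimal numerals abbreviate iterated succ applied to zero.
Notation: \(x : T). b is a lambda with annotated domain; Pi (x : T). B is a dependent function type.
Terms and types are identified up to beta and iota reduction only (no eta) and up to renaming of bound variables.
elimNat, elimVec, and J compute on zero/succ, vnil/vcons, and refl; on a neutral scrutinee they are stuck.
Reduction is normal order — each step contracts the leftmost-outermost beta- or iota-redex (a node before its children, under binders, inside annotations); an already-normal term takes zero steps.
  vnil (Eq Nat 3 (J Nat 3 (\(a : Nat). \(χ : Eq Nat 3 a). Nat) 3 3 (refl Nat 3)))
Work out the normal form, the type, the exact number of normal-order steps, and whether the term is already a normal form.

resulting normal form:
  vnil (Eq Nat 3 3)
inferred type:
  Vec (Eq Nat 3 3) 0
normal-order step count: 1
started in normal form: no
first redex: a J iota-redex


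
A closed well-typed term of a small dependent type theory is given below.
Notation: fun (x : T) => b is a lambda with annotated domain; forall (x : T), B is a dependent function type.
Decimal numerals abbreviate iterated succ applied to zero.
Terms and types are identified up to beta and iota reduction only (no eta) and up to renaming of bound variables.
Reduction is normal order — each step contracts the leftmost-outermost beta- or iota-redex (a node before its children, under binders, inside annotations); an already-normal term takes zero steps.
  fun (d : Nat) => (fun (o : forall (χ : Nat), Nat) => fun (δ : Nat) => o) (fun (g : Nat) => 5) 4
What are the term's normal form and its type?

resulting normal form:
  fun (d : Nat) => fun (o : Nat) => 5
the term's type:
  forall (d : Nat), forall (o : Nat), Nat
observation: 2 normal-order steps normalize the term, beginning with a beta-redex.


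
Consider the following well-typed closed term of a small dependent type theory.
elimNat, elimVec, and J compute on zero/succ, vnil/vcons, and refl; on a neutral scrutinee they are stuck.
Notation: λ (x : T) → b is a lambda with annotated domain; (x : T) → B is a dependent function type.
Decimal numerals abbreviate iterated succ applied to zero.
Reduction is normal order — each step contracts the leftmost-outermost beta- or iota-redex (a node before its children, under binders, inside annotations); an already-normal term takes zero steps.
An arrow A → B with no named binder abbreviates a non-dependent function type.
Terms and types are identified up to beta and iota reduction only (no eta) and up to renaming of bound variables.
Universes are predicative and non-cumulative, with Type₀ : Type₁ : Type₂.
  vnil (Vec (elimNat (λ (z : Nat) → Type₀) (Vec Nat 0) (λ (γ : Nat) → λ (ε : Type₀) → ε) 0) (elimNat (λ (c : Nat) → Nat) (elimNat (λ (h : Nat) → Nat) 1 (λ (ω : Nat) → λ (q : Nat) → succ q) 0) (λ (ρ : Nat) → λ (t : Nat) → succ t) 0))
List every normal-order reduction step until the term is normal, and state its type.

normal-order reduction:
  vnil (Vec (elimNat (λ (z : Nat) → Type₀) (Vec Nat 0) (λ (γ : Nat) → λ (ε : Type₀) → ε) 0) (elimNat (λ (c : Nat) → Nat) (elimNat (λ (h : Nat) → Nat) 1 (λ (ω : Nat) → λ (q : Nat) → succ q) 0) (λ (ρ : Nat) → λ (t : Nat) → succ t) 0))
  ~> vnil (Vec (Vec Nat 0) (elimNat (λ (z : Nat) → Nat) (elimNat (λ (γ : Nat) → Nat) 1 (λ (ε : Nat) → λ (c : Nat) → succ c) 0) (λ (h : Nat) → λ (ω : Nat) → succ ω) 0))
  ~> vnil (Vec (Vec Nat 0) (elimNat (λ (z : Nat) → Nat) 1 (λ (γ : Nat) → λ (ε : Nat) → succ ε) 0))
  ~> vnil (Vec (Vec Nat 0) 1)
type:
  Vec (Vec (Vec Nat 0) 1) 0


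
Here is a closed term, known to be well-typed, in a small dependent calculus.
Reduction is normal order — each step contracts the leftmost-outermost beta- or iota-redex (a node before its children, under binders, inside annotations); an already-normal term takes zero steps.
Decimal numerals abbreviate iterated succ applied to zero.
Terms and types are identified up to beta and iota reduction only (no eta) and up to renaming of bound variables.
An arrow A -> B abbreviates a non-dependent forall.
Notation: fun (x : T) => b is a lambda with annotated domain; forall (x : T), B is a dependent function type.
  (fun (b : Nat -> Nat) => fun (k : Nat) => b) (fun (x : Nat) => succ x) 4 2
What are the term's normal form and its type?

resulting normal form:
  3
inferred type:
  Nat
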